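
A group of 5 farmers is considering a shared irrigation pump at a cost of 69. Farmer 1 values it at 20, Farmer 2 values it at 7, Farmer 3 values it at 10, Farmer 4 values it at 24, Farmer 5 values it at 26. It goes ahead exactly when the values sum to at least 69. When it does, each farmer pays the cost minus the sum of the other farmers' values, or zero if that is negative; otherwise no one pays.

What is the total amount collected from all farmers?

Total value 87 ≥ cost 69, so it is built.
Farmer 1: others sum to 67; max(0, 69 - 67) = 2.
Farmer 2: others sum to 80; max(0, 69 - 80) = 0.
Farmer 3: others sum to 77; max(0, 69 - 77) = 0.
Farmer 4: others sum to 63; max(0, 69 - 63) = 6.
Farmer 5: others sum to 61; max(0, 69 - 61) = 8.
Total collected = 2 + 0 + 0 + 6 + 8 = 16.

16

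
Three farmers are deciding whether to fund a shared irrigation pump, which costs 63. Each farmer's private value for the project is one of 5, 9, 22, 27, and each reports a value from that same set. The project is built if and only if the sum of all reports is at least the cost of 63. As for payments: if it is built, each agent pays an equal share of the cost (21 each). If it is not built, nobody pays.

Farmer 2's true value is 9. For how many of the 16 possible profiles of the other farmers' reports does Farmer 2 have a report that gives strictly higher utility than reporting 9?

Others report (27, 27): truth gives -12; report 5 gives 0 > -12. Violating.
Others report (5, 5): truth gives 0; no alternative beats it.
Others report (5, 9): truth gives 0; no alternative beats it.
(Checking all 16 profiles: 1 has a profitable deviation, 15 do not.)

1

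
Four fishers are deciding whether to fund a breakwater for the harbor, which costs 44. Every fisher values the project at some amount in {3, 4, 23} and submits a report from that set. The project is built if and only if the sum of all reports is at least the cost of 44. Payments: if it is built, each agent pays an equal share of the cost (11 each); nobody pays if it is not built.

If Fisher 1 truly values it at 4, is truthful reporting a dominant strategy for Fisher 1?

Yes

Check each profile of the others' reports and compare truth against every alternative report.
Others report (3, 23, 23): truth gives -7, best alternative gives -7.
Others report (4, 23, 23): truth gives -7, best alternative gives -7.
Others report (23, 3, 23): truth gives -7, best alternative gives -7.
Others report (23, 4, 23): truth gives -7, best alternative gives -7.
Others report (23, 23, 3): truth gives -7, best alternative gives -7.
Others report (23, 23, 4): truth gives -7, best alternative gives -7.
(Remaining 21 profiles checked similarly; truth is weakly best in each.)
In every case the truthful report is at least as good as any alternative, so it is a dominant strategy.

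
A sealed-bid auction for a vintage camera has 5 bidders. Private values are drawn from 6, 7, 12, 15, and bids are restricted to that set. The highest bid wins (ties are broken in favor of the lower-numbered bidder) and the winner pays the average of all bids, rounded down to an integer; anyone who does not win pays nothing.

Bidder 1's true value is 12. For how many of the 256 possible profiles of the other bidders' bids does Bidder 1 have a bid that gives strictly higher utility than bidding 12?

120

Others bid (6, 6, 6, 6): truth gives 5; bid 6 gives 6 > 5. Violating.
Others bid (6, 6, 6, 7): truth gives 5; bid 7 gives 6 > 5. Violating.
Others bid (6, 6, 6, 15): truth gives 0; bid 15 gives 3 > 0. Violating.
Others bid (6, 6, 7, 6): truth gives 5; bid 7 gives 6 > 5. Violating.
Others bid (6, 6, 6, 12): truth gives 4; no alternative beats it.
Others bid (6, 6, 7, 12): truth gives 4; no alternative beats it.
(Checking all 256 profiles: 120 have a profitable deviation, 136 do not.)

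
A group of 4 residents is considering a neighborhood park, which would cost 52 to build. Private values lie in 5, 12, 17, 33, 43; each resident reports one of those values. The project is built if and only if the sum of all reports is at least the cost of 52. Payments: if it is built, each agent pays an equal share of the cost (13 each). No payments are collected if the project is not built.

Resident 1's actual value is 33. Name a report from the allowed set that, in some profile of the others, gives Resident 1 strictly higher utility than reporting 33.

43

Suppose Resident 2 reports 5, Resident 3 reports 5 and Resident 4 reports 5.
Report 33: project not built, utility 0.
Report 43: project built, pays 13, utility 33 - 13 = 20.
So reporting 43 beats truth here (20 > 0).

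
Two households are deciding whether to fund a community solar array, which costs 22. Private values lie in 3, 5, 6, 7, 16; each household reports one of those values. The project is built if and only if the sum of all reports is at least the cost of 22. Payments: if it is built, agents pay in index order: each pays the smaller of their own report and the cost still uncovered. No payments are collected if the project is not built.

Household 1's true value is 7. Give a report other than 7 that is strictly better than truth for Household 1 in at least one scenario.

6

Suppose Household 2 reports 16.
Report 7: project built, pays 7, utility 7 - 7 = 0.
Report 6: project built, pays 6, utility 7 - 6 = 1.
So reporting 6 beats truth here (1 > 0).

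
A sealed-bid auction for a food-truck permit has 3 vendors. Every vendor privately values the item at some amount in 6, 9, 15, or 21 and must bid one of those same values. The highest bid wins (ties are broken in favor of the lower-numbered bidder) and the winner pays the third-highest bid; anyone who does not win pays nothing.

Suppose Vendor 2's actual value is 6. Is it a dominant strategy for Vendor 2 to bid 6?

Check each profile of the others' bids and compare truth against every alternative bid.
Others bid (6, 6): truth gives 0, best alternative gives 0.
Others bid (6, 9): truth gives 0, best alternative gives 0.
Others bid (6, 15): truth gives 0, best alternative gives 0.
Others bid (6, 21): truth gives 0, best alternative gives 0.
Others bid (9, 6): truth gives 0, best alternative gives 0.
Others bid (9, 9): truth gives 0, best alternative gives 0.
(Remaining 10 profiles checked similarly; truth is weakly best in each.)
In every case the truthful bid is at least as good as any alternative, so it is a dominant strategy.

Yes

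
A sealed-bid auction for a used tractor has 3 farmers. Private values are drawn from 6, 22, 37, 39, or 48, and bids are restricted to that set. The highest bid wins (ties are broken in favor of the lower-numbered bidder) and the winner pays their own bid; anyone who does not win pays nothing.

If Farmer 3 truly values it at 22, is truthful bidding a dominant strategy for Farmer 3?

Yes

Check each profile of the others' bids and compare truth against every alternative bid.
Others bid (6, 6): truth gives 0, best alternative gives 0.
Others bid (6, 22): truth gives 0, best alternative gives 0.
Others bid (6, 37): truth gives 0, best alternative gives 0.
Others bid (6, 39): truth gives 0, best alternative gives 0.
Others bid (6, 48): truth gives 0, best alternative gives 0.
Others bid (22, 6): truth gives 0, best alternative gives 0.
(Remaining 19 profiles checked similarly; truth is weakly best in each.)
In every case the truthful bid is at least as good as any alternative, so it is a dominant strategy.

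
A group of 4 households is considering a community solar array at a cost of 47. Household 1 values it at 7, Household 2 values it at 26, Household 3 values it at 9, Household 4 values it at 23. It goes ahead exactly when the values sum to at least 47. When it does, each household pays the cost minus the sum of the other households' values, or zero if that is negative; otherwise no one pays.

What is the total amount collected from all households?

Total value 65 ≥ cost 47, so it is built.
Household 1: others sum to 58; max(0, 47 - 58) = 0.
Household 2: others sum to 39; max(0, 47 - 39) = 8.
Household 3: others sum to 56; max(0, 47 - 56) = 0.
Household 4: others sum to 42; max(0, 47 - 42) = 5.
Total collected = 0 + 8 + 0 + 5 = 13.

13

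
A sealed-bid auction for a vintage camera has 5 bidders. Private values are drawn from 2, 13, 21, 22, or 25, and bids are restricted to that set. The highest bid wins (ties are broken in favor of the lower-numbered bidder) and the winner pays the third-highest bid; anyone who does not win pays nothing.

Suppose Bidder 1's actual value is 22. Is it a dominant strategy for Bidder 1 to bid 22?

Consider the case where Bidder 2 bids 2, Bidder 3 bids 2, Bidder 4 bids 2 and Bidder 5 bids 25.
Truthful bid 22: loses, pays 0, utility 0.
Bid 25 instead: wins, pays 2, utility 22 - 2 = 20.
Since 20 > 0, bidding 25 is strictly better here, so truthful bidding is not dominant.

No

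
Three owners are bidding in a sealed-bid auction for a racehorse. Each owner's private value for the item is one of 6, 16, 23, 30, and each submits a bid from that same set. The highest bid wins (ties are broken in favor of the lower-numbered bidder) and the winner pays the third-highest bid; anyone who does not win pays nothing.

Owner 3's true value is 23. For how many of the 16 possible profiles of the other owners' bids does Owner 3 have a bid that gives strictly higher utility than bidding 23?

Others bid (6, 23): truth gives 0; bid 30 gives 17 > 0. Violating.
Others bid (16, 23): truth gives 0; bid 30 gives 7 > 0. Violating.
Others bid (23, 6): truth gives 0; bid 30 gives 17 > 0. Violating.
Others bid (23, 16): truth gives 0; bid 30 gives 7 > 0. Violating.
Others bid (6, 6): truth gives 17; no alternative beats it.
Others bid (6, 16): truth gives 17; no alternative beats it.
(Checking all 16 profiles: 4 have a profitable deviation, 12 do not.)

4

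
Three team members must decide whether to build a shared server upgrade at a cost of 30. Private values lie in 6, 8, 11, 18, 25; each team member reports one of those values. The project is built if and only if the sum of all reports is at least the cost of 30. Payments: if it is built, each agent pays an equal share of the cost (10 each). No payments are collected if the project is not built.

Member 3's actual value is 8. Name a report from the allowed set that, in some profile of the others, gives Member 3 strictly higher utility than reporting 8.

6

Suppose Member 1 reports 11 and Member 2 reports 11.
Report 8: project built, pays 10, utility 8 - 10 = -2.
Report 6: project not built, utility 0.
So reporting 6 beats truth here (0 > -2).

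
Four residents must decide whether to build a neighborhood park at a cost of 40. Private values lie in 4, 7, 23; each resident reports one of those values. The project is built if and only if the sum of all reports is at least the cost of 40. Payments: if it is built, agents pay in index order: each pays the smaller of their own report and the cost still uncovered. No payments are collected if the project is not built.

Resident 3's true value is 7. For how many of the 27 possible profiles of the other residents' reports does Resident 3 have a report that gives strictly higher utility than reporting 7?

7

Others report (4, 23, 23): truth gives 0; report 4 gives 3 > 0. Violating.
Others report (7, 7, 23): truth gives 0; report 4 gives 3 > 0. Violating.
Others report (7, 23, 7): truth gives 0; report 4 gives 3 > 0. Violating.
Others report (7, 23, 23): truth gives 0; report 4 gives 3 > 0. Violating.
Others report (4, 4, 4): truth gives 0; no alternative beats it.
Others report (4, 4, 7): truth gives 0; no alternative beats it.
(Checking all 27 profiles: 7 have a profitable deviation, 20 do not.)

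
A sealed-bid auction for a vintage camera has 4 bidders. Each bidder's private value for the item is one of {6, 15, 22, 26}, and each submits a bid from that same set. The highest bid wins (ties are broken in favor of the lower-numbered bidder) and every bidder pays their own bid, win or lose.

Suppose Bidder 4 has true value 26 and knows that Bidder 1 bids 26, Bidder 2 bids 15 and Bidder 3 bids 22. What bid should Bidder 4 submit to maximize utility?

6

Bid 6: loses but pays 6, utility -6.
Bid 15: loses but pays 15, utility -15.
Bid 22: loses but pays 22, utility -22.
Bid 26: loses but pays 26, utility -26.
The best choice is 6 with utility -6.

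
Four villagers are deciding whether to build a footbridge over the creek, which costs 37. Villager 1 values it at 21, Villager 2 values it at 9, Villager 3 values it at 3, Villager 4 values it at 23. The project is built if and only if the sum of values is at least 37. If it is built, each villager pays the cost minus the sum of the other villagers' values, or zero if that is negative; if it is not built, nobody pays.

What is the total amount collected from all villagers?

6

Total value 56 ≥ cost 37, so it is built.
Villager 1: others sum to 35; max(0, 37 - 35) = 2.
Villager 2: others sum to 47; max(0, 37 - 47) = 0.
Villager 3: others sum to 53; max(0, 37 - 53) = 0.
Villager 4: others sum to 33; max(0, 37 - 33) = 4.
Total collected = 2 + 0 + 0 + 4 = 6.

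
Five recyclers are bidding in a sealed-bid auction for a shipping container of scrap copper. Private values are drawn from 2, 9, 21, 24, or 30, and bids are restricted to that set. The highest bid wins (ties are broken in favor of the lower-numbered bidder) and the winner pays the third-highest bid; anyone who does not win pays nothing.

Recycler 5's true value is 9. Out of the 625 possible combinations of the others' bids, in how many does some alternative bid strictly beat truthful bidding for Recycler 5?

Others bid (2, 2, 2, 9): truth gives 0; bid 21 gives 7 > 0. Violating.
Others bid (2, 2, 2, 21): truth gives 0; bid 24 gives 7 > 0. Violating.
Others bid (2, 2, 2, 24): truth gives 0; bid 30 gives 7 > 0. Violating.
Others bid (2, 2, 9, 2): truth gives 0; bid 21 gives 7 > 0. Violating.
Others bid (2, 2, 2, 2): truth gives 7; no alternative beats it.
Others bid (2, 2, 2, 30): truth gives 0; no alternative beats it.
(Checking all 625 profiles: 12 have a profitable deviation, 613 do not.)

12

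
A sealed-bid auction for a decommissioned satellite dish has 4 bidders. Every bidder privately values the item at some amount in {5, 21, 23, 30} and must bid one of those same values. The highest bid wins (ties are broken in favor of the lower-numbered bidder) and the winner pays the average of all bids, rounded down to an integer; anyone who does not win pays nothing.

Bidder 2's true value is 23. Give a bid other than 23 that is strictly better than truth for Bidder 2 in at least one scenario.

Suppose Bidder 1 bids 5, Bidder 3 bids 5 and Bidder 4 bids 30.
Bid 23: loses, pays 0, utility 0.
Bid 30: wins, pays 17, utility 23 - 17 = 6.
So bidding 30 beats truth here (6 > 0).

30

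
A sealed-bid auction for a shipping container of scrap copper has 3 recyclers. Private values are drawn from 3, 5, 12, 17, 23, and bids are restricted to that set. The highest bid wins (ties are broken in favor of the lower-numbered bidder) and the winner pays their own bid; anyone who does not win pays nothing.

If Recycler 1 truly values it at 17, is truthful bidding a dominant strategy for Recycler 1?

No

Consider the case where Recycler 2 bids 3 and Recycler 3 bids 3.
Truthful bid 17: wins, pays 17, utility 17 - 17 = 0.
Bid 3 instead: wins, pays 3, utility 17 - 3 = 14.
Since 14 > 0, bidding 3 is strictly better here, so truthful bidding is not dominant.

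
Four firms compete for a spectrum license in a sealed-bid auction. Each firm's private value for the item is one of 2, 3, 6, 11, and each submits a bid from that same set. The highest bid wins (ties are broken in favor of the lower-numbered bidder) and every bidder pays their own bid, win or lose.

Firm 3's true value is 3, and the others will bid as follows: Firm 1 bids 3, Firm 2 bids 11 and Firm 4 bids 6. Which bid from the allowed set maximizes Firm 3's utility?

Bid 2: loses but pays 2, utility -2.
Bid 3: loses but pays 3, utility -3.
Bid 6: loses but pays 6, utility -6.
Bid 11: loses but pays 11, utility -11.
The best choice is 2 with utility -2.

2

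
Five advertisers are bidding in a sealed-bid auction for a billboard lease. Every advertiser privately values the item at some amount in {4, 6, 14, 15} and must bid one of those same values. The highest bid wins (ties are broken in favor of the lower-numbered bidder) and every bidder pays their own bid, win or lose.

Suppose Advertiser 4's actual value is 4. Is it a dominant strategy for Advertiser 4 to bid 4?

Consider the case where Advertiser 1 bids 4, Advertiser 2 bids 4, Advertiser 3 bids 4 and Advertiser 5 bids 4.
Truthful bid 4: loses but pays 4, utility -4.
Bid 6 instead: wins, pays 6, utility 4 - 6 = -2.
Since -2 > -4, bidding 6 is strictly better here, so truthful bidding is not dominant.

No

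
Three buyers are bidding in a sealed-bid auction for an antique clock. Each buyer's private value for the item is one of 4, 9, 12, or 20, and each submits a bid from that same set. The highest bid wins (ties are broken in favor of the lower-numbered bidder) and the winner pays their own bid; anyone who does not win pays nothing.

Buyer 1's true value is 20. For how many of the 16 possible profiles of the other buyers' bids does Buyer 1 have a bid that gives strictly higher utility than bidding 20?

Others bid (4, 4): truth gives 0; bid 4 gives 16 > 0. Violating.
Others bid (4, 9): truth gives 0; bid 9 gives 11 > 0. Violating.
Others bid (4, 12): truth gives 0; bid 12 gives 8 > 0. Violating.
Others bid (9, 4): truth gives 0; bid 9 gives 11 > 0. Violating.
Others bid (4, 20): truth gives 0; no alternative beats it.
Others bid (9, 20): truth gives 0; no alternative beats it.
(Checking all 16 profiles: 9 have a profitable deviation, 7 do not.)

9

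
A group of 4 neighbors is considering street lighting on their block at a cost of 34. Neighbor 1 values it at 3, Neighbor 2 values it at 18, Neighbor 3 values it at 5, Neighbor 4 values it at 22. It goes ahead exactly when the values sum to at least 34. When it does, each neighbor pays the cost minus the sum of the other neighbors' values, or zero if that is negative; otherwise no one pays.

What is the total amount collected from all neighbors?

Total value 48 ≥ cost 34, so it is built.
Neighbor 1: others sum to 45; max(0, 34 - 45) = 0.
Neighbor 2: others sum to 30; max(0, 34 - 30) = 4.
Neighbor 3: others sum to 43; max(0, 34 - 43) = 0.
Neighbor 4: others sum to 26; max(0, 34 - 26) = 8.
Total collected = 0 + 4 + 0 + 8 = 12.

12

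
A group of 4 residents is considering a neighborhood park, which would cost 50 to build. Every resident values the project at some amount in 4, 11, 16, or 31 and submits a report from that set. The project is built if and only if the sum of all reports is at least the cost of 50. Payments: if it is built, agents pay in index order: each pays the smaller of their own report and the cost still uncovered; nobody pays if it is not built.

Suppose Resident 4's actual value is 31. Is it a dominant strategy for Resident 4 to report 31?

Check each profile of the others' reports and compare truth against every alternative report.
Others report (11, 11, 11): truth gives 14, best alternative gives 0.
Others report (4, 11, 16): truth gives 12, best alternative gives 0.
Others report (4, 16, 11): truth gives 12, best alternative gives 0.
Others report (11, 4, 16): truth gives 12, best alternative gives 0.
Others report (11, 16, 4): truth gives 12, best alternative gives 0.
Others report (16, 4, 11): truth gives 12, best alternative gives 0.
(Remaining 58 profiles checked similarly; truth is weakly best in each.)
In every case the truthful report is at least as good as any alternative, so it is a dominant strategy.

Yes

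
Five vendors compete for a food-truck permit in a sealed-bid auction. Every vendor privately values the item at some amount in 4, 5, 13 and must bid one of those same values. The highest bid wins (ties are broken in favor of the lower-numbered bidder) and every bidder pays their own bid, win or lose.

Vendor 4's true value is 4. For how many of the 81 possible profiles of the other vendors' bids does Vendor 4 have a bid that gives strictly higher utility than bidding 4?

Others bid (4, 4, 4, 4): truth gives -4; bid 5 gives -1 > -4. Violating.
Others bid (4, 4, 4, 5): truth gives -4; bid 5 gives -1 > -4. Violating.
Others bid (4, 4, 4, 13): truth gives -4; no alternative beats it.
Others bid (4, 4, 5, 4): truth gives -4; no alternative beats it.
(Checking all 81 profiles: 2 have a profitable deviation, 79 do not.)

2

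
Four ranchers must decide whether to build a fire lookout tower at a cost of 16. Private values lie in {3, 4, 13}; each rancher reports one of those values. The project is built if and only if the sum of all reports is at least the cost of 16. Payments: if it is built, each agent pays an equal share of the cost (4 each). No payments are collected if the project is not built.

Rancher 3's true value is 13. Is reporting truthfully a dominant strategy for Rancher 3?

Yes

Check each profile of the others' reports and compare truth against every alternative report.
Others report (3, 3, 3): truth gives 9, best alternative gives 0.
Others report (3, 3, 4): truth gives 9, best alternative gives 0.
Others report (3, 4, 3): truth gives 9, best alternative gives 0.
Others report (3, 4, 4): truth gives 9, best alternative gives 0.
Others report (4, 3, 3): truth gives 9, best alternative gives 0.
Others report (4, 3, 4): truth gives 9, best alternative gives 0.
(Remaining 21 profiles checked similarly; truth is weakly best in each.)
In every case the truthful report is at least as good as any alternative, so it is a dominant strategy.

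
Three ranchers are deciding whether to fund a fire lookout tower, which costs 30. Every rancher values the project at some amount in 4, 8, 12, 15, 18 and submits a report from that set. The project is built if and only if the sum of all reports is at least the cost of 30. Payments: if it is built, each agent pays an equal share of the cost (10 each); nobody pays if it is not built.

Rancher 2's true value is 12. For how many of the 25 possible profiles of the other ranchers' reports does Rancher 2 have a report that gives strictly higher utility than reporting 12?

5

Others report (4, 8): truth gives 0; report 18 gives 2 > 0. Violating.
Others report (4, 12): truth gives 0; report 15 gives 2 > 0. Violating.
Others report (8, 4): truth gives 0; report 18 gives 2 > 0. Violating.
Others report (8, 8): truth gives 0; report 15 gives 2 > 0. Violating.
Others report (4, 4): truth gives 0; no alternative beats it.
Others report (4, 15): truth gives 2; no alternative beats it.
(Checking all 25 profiles: 5 have a profitable deviation, 20 do not.)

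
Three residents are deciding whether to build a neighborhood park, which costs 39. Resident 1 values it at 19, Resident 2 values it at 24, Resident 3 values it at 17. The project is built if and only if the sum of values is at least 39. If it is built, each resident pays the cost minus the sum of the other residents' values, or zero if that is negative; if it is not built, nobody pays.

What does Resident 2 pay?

3

Total value 60 ≥ cost 39, so the project is built.
The other residents' values sum to 36.
Cost minus that sum is 39 - 36 = 3.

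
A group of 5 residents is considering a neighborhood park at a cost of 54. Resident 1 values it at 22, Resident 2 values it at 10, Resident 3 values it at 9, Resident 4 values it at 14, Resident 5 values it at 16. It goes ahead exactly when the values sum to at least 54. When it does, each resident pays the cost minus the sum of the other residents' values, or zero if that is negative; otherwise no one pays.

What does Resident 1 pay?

Total value 71 ≥ cost 54, so the project is built.
The other residents' values sum to 49.
Cost minus that sum is 54 - 49 = 5.

5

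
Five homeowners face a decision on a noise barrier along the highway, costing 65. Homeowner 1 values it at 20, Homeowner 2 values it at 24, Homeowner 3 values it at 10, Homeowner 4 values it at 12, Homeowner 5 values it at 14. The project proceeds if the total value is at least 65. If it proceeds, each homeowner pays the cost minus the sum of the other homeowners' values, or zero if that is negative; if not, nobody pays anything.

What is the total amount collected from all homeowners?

14

Total value 80 ≥ cost 65, so it is built.
Homeowner 1: others sum to 60; max(0, 65 - 60) = 5.
Homeowner 2: others sum to 56; max(0, 65 - 56) = 9.
Homeowner 3: others sum to 70; max(0, 65 - 70) = 0.
Homeowner 4: others sum to 68; max(0, 65 - 68) = 0.
Homeowner 5: others sum to 66; max(0, 65 - 66) = 0.
Total collected = 5 + 9 + 0 + 0 + 0 = 14.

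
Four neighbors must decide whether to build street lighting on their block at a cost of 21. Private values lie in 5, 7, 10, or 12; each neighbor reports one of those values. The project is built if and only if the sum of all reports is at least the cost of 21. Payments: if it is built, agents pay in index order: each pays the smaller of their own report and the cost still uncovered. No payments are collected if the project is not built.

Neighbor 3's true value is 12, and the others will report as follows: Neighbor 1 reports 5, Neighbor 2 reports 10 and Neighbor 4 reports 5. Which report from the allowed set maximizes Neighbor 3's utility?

5

Report 5: project built, pays 5, utility 12 - 5 = 7.
Report 7: project built, pays 6, utility 12 - 6 = 6.
Report 10: project built, pays 6, utility 12 - 6 = 6.
Report 12: project built, pays 6, utility 12 - 6 = 6.
The best choice is 5 with utility 7.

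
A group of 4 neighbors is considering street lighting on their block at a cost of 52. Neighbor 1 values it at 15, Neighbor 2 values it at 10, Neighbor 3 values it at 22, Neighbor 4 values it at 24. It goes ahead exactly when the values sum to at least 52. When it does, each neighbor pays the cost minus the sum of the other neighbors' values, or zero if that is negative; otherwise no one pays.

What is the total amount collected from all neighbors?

8

Total value 71 ≥ cost 52, so it is built.
Neighbor 1: others sum to 56; max(0, 52 - 56) = 0.
Neighbor 2: others sum to 61; max(0, 52 - 61) = 0.
Neighbor 3: others sum to 49; max(0, 52 - 49) = 3.
Neighbor 4: others sum to 47; max(0, 52 - 47) = 5.
Total collected = 0 + 0 + 3 + 5 = 8.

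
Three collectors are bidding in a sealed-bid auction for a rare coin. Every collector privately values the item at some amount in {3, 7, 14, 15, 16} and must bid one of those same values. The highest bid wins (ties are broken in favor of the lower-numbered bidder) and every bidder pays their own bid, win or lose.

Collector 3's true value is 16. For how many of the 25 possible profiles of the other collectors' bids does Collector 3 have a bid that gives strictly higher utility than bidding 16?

Others bid (3, 3): truth gives 0; bid 7 gives 9 > 0. Violating.
Others bid (3, 7): truth gives 0; bid 14 gives 2 > 0. Violating.
Others bid (3, 14): truth gives 0; bid 15 gives 1 > 0. Violating.
Others bid (3, 16): truth gives -16; bid 3 gives -3 > -16. Violating.
Others bid (3, 15): truth gives 0; no alternative beats it.
Others bid (7, 15): truth gives 0; no alternative beats it.
(Checking all 25 profiles: 18 have a profitable deviation, 7 do not.)

18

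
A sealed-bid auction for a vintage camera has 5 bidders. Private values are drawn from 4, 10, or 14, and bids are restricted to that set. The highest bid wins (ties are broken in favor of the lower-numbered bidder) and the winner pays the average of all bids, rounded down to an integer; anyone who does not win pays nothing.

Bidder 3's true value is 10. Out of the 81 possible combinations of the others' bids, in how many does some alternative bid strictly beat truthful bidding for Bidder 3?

19

Others bid (4, 4, 4, 14): truth gives 0; bid 14 gives 2 > 0. Violating.
Others bid (4, 4, 10, 14): truth gives 0; bid 14 gives 1 > 0. Violating.
Others bid (4, 4, 14, 4): truth gives 0; bid 14 gives 2 > 0. Violating.
Others bid (4, 4, 14, 10): truth gives 0; bid 14 gives 1 > 0. Violating.
Others bid (4, 4, 4, 4): truth gives 5; no alternative beats it.
Others bid (4, 4, 4, 10): truth gives 4; no alternative beats it.
(Checking all 81 profiles: 19 have a profitable deviation, 62 do not.)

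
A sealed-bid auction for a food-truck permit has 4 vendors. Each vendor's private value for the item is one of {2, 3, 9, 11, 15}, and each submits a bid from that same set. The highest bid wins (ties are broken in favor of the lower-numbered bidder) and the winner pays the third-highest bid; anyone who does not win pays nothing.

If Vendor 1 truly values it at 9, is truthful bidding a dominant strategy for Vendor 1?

No

Consider the case where Vendor 2 bids 2, Vendor 3 bids 2 and Vendor 4 bids 11.
Truthful bid 9: loses, pays 0, utility 0.
Bid 11 instead: wins, pays 2, utility 9 - 2 = 7.
Since 7 > 0, bidding 11 is strictly better here, so truthful bidding is not dominant.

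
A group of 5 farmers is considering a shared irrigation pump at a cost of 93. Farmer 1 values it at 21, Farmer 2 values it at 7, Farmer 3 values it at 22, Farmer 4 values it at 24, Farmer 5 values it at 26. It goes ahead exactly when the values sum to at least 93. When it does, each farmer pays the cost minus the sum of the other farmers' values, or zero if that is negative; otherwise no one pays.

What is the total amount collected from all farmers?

65

Total value 100 ≥ cost 93, so it is built.
Farmer 1: others sum to 79; max(0, 93 - 79) = 14.
Farmer 2: others sum to 93; max(0, 93 - 93) = 0.
Farmer 3: others sum to 78; max(0, 93 - 78) = 15.
Farmer 4: others sum to 76; max(0, 93 - 76) = 17.
Farmer 5: others sum to 74; max(0, 93 - 74) = 19.
Total collected = 14 + 0 + 15 + 17 + 19 = 65.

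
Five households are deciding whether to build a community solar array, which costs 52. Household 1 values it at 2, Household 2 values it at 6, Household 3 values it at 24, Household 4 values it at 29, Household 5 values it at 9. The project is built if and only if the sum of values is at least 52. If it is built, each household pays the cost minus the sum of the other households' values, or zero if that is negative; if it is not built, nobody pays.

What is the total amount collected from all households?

Total value 70 ≥ cost 52, so it is built.
Household 1: others sum to 68; max(0, 52 - 68) = 0.
Household 2: others sum to 64; max(0, 52 - 64) = 0.
Household 3: others sum to 46; max(0, 52 - 46) = 6.
Household 4: others sum to 41; max(0, 52 - 41) = 11.
Household 5: others sum to 61; max(0, 52 - 61) = 0.
Total collected = 0 + 0 + 6 + 11 + 0 = 17.

17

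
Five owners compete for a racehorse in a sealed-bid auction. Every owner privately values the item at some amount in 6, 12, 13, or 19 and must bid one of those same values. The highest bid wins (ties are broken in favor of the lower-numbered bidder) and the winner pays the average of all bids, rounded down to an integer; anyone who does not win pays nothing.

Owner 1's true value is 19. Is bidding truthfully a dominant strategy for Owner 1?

No

Consider the case where Owner 2 bids 6, Owner 3 bids 6, Owner 4 bids 6 and Owner 5 bids 6.
Truthful bid 19: wins, pays 8, utility 19 - 8 = 11.
Bid 6 instead: wins, pays 6, utility 19 - 6 = 13.
Since 13 > 11, bidding 6 is strictly better here, so truthful bidding is not dominant.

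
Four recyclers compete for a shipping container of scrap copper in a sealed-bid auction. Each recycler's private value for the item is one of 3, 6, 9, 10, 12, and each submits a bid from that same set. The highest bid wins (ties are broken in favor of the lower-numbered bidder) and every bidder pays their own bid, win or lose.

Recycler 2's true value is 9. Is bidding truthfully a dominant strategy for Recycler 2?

No

Consider the case where Recycler 1 bids 3, Recycler 3 bids 3 and Recycler 4 bids 3.
Truthful bid 9: wins, pays 9, utility 9 - 9 = 0.
Bid 6 instead: wins, pays 6, utility 9 - 6 = 3.
Since 3 > 0, bidding 6 is strictly better here, so truthful bidding is not dominant.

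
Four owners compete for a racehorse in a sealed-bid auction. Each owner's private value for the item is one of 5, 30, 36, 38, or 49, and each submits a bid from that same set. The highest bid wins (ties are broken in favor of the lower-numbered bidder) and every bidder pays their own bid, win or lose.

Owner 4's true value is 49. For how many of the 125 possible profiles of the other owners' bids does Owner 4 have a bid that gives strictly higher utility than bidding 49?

88

Others bid (5, 5, 5): truth gives 0; bid 30 gives 19 > 0. Violating.
Others bid (5, 5, 30): truth gives 0; bid 36 gives 13 > 0. Violating.
Others bid (5, 5, 36): truth gives 0; bid 38 gives 11 > 0. Violating.
Others bid (5, 5, 49): truth gives -49; bid 5 gives -5 > -49. Violating.
Others bid (5, 5, 38): truth gives 0; no alternative beats it.
Others bid (5, 30, 38): truth gives 0; no alternative beats it.
(Checking all 125 profiles: 88 have a profitable deviation, 37 do not.)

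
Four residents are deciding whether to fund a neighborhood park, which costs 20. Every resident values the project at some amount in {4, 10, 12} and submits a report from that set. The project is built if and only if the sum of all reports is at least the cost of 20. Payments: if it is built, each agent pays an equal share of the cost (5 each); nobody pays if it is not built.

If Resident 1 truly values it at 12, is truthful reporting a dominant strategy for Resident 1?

Check each profile of the others' reports and compare truth against every alternative report.
Others report (4, 4, 4): truth gives 7, best alternative gives 7.
Others report (4, 4, 10): truth gives 7, best alternative gives 7.
Others report (4, 4, 12): truth gives 7, best alternative gives 7.
Others report (4, 10, 4): truth gives 7, best alternative gives 7.
Others report (4, 10, 10): truth gives 7, best alternative gives 7.
Others report (4, 10, 12): truth gives 7, best alternative gives 7.
(Remaining 21 profiles checked similarly; truth is weakly best in each.)
In every case the truthful report is at least as good as any alternative, so it is a dominant strategy.

Yes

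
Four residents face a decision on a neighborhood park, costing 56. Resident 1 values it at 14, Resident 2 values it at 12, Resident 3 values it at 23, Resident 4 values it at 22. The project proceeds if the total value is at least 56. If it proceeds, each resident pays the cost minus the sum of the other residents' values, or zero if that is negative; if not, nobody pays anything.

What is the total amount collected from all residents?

15

Total value 71 ≥ cost 56, so it is built.
Resident 1: others sum to 57; max(0, 56 - 57) = 0.
Resident 2: others sum to 59; max(0, 56 - 59) = 0.
Resident 3: others sum to 48; max(0, 56 - 48) = 8.
Resident 4: others sum to 49; max(0, 56 - 49) = 7.
Total collected = 0 + 0 + 8 + 7 = 15.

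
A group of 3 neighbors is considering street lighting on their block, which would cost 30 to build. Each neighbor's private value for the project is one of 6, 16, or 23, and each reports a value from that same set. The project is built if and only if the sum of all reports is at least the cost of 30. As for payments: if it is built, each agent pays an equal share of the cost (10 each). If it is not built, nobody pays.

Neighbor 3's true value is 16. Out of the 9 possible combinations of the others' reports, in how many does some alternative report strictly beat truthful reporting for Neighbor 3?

Others report (6, 6): truth gives 0; report 23 gives 6 > 0. Violating.
Others report (6, 16): truth gives 6; no alternative beats it.
Others report (6, 23): truth gives 6; no alternative beats it.
(Checking all 9 profiles: 1 has a profitable deviation, 8 do not.)

1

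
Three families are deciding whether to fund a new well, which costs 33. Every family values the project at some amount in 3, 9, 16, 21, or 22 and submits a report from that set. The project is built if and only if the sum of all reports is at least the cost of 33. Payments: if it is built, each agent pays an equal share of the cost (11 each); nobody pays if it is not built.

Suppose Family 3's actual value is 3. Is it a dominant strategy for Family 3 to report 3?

Yes

Check each profile of the others' reports and compare truth against every alternative report.
Others report (3, 21): truth gives 0, best alternative gives -8.
Others report (3, 22): truth gives 0, best alternative gives -8.
Others report (9, 16): truth gives 0, best alternative gives -8.
Others report (16, 9): truth gives 0, best alternative gives -8.
Others report (21, 3): truth gives 0, best alternative gives -8.
Others report (22, 3): truth gives 0, best alternative gives -8.
(Remaining 19 profiles checked similarly; truth is weakly best in each.)
In every case the truthful report is at least as good as any alternative, so it is a dominant strategy.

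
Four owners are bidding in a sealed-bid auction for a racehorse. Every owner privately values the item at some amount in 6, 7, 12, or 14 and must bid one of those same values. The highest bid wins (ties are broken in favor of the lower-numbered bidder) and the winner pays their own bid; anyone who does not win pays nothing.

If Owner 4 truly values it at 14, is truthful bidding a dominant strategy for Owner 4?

No

Consider the case where Owner 1 bids 6, Owner 2 bids 6 and Owner 3 bids 6.
Truthful bid 14: wins, pays 14, utility 14 - 14 = 0.
Bid 7 instead: wins, pays 7, utility 14 - 7 = 7.
Since 7 > 0, bidding 7 is strictly better here, so truthful bidding is not dominant.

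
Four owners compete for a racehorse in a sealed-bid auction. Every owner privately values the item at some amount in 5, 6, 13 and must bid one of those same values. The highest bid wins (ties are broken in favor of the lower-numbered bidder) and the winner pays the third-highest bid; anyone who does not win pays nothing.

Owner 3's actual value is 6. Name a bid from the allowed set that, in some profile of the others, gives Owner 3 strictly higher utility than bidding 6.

Suppose Owner 1 bids 5, Owner 2 bids 5 and Owner 4 bids 13.
Bid 6: loses, pays 0, utility 0.
Bid 13: wins, pays 5, utility 6 - 5 = 1.
So bidding 13 beats truth here (1 > 0).

13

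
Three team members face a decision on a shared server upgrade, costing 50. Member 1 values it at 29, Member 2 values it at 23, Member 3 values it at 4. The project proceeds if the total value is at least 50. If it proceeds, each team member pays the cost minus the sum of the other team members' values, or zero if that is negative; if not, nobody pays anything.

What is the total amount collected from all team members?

40

Total value 56 ≥ cost 50, so it is built.
Member 1: others sum to 27; max(0, 50 - 27) = 23.
Member 2: others sum to 33; max(0, 50 - 33) = 17.
Member 3: others sum to 52; max(0, 50 - 52) = 0.
Total collected = 23 + 17 + 0 = 40.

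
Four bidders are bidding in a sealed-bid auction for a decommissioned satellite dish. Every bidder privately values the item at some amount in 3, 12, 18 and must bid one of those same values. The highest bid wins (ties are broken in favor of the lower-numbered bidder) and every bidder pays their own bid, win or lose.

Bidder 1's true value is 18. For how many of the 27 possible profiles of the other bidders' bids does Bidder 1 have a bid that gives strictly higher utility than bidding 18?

Others bid (3, 3, 3): truth gives 0; bid 3 gives 15 > 0. Violating.
Others bid (3, 3, 12): truth gives 0; bid 12 gives 6 > 0. Violating.
Others bid (3, 12, 3): truth gives 0; bid 12 gives 6 > 0. Violating.
Others bid (3, 12, 12): truth gives 0; bid 12 gives 6 > 0. Violating.
Others bid (3, 3, 18): truth gives 0; no alternative beats it.
Others bid (3, 12, 18): truth gives 0; no alternative beats it.
(Checking all 27 profiles: 8 have a profitable deviation, 19 do not.)

8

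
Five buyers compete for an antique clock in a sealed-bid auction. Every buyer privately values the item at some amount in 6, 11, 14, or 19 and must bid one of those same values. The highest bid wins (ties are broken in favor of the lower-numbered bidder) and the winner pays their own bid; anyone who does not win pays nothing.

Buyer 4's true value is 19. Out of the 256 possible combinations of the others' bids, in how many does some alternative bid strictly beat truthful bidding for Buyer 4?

Others bid (6, 6, 6, 6): truth gives 0; bid 11 gives 8 > 0. Violating.
Others bid (6, 6, 6, 11): truth gives 0; bid 11 gives 8 > 0. Violating.
Others bid (6, 6, 6, 14): truth gives 0; bid 14 gives 5 > 0. Violating.
Others bid (6, 6, 11, 6): truth gives 0; bid 14 gives 5 > 0. Violating.
Others bid (6, 6, 6, 19): truth gives 0; no alternative beats it.
Others bid (6, 6, 11, 19): truth gives 0; no alternative beats it.
(Checking all 256 profiles: 24 have a profitable deviation, 232 do not.)

24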